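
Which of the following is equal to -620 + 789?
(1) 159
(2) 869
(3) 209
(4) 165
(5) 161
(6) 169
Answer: 6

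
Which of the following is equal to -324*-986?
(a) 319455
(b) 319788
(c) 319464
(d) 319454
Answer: c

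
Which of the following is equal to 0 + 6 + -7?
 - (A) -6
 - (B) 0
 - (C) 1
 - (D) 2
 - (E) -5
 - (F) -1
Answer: F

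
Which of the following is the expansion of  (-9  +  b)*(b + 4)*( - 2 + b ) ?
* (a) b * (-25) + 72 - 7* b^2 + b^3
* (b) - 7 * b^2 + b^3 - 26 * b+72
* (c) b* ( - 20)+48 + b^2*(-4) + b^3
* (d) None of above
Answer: b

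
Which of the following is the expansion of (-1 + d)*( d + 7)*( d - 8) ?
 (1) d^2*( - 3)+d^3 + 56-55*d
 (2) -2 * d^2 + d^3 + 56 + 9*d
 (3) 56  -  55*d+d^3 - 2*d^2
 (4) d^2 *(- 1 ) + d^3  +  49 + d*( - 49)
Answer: 3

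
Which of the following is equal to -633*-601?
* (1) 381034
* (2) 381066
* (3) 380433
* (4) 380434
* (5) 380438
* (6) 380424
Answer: 3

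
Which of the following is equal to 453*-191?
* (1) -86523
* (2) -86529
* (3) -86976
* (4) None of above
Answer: 1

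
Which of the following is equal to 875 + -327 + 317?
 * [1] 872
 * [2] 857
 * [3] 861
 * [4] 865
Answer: 4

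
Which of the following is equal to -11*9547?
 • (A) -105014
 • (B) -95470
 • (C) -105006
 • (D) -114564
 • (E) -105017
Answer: E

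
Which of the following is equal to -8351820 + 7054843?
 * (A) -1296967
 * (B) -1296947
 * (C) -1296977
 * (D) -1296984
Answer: C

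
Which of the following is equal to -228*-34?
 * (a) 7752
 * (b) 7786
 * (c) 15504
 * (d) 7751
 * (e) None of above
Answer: a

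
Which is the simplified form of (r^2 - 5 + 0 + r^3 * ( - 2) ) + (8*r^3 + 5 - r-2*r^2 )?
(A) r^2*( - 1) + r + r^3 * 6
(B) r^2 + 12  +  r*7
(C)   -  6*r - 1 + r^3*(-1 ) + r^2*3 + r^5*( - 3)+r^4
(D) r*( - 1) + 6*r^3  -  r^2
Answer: D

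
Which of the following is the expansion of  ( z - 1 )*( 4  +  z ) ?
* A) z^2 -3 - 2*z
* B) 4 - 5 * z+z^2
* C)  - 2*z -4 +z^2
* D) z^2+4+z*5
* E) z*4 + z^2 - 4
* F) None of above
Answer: F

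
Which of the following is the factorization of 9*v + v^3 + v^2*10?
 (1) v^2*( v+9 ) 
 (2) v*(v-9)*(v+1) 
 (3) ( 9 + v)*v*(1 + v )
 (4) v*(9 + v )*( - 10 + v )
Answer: 3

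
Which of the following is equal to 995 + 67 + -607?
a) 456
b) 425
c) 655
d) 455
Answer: d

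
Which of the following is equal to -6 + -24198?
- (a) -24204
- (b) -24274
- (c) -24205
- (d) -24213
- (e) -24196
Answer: a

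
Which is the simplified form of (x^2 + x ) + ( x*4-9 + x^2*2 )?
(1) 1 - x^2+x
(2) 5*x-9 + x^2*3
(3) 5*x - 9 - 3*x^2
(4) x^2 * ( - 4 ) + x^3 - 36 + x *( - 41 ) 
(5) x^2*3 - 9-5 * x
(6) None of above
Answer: 2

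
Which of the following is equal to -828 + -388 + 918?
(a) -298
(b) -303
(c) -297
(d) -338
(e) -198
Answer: a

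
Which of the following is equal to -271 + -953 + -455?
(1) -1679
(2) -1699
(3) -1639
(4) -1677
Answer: 1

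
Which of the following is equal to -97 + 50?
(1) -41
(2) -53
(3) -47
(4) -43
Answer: 3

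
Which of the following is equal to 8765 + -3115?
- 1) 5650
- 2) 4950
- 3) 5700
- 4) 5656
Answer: 1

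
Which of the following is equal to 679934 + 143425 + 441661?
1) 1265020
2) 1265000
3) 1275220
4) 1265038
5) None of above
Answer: 1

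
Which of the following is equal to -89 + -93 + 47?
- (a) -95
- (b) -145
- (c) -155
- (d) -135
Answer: d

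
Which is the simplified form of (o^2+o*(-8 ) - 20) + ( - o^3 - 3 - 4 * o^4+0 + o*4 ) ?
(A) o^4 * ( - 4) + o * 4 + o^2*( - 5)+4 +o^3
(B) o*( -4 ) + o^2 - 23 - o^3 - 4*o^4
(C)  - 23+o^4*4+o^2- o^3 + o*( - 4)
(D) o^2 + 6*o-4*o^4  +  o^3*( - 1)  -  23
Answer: B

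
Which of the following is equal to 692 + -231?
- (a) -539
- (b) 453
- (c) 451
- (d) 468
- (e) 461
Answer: e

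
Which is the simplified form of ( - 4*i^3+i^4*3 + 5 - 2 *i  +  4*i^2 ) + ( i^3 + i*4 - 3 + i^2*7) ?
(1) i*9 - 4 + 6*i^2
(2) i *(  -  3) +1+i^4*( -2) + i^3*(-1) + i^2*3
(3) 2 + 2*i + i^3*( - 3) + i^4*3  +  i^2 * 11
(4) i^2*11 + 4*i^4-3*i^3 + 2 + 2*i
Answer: 3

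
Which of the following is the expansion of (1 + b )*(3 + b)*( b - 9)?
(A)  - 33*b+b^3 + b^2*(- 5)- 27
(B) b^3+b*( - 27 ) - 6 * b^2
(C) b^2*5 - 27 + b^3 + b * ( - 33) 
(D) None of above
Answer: A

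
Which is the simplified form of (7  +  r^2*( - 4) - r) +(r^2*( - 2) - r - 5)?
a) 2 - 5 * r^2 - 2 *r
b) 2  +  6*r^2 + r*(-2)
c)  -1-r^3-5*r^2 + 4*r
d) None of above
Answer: d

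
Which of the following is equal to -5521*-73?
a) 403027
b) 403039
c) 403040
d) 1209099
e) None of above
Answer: e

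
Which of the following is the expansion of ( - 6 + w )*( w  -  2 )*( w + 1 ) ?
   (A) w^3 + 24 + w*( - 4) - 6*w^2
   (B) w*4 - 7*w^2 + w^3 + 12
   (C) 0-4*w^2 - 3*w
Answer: B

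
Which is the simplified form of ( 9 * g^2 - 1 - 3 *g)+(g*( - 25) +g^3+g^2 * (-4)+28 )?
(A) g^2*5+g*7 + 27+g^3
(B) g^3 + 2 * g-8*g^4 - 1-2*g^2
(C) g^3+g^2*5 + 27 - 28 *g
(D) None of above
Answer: C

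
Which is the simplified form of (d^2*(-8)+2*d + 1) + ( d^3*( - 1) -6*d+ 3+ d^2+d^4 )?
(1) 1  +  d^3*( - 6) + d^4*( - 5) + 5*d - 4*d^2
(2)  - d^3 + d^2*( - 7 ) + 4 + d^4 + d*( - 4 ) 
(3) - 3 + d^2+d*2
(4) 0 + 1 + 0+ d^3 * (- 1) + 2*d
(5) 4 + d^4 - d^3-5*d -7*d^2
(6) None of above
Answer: 2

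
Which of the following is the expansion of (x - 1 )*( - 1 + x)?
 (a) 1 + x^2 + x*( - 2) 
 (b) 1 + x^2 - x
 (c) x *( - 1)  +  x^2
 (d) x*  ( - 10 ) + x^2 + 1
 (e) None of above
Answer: a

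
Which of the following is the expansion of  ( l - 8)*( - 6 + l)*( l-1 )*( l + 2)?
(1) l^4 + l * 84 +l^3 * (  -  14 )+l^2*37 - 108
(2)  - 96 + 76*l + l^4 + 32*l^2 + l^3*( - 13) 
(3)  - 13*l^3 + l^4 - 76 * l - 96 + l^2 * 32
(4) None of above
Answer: 2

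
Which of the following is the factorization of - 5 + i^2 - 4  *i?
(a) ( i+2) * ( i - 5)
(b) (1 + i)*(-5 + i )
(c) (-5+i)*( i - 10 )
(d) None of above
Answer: b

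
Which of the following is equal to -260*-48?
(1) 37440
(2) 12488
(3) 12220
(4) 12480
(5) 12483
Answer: 4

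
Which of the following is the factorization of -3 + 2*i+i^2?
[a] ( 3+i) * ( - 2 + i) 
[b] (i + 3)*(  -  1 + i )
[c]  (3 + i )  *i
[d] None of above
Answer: b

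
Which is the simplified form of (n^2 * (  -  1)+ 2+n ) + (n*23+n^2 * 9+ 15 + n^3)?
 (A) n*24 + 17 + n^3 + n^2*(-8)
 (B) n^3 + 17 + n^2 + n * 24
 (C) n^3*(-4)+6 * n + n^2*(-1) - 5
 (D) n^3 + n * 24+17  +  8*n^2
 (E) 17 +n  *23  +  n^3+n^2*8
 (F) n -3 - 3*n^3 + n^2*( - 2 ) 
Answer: D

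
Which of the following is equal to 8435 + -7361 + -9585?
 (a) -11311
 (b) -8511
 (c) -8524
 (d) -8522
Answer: b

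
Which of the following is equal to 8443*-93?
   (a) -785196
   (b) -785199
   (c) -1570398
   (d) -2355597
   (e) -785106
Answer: b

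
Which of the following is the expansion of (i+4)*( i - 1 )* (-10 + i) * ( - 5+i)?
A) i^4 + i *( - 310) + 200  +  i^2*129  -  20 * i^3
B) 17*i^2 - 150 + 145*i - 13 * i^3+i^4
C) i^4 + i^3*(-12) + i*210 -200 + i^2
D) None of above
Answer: C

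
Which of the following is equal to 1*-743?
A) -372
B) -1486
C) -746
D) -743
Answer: D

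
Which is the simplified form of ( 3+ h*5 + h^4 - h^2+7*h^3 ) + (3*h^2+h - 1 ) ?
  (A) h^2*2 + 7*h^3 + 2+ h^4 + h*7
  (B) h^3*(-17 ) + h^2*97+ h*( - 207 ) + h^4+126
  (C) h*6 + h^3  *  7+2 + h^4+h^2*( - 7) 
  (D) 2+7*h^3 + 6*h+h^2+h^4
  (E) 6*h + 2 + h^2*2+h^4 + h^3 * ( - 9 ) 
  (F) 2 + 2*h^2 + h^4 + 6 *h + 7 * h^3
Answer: F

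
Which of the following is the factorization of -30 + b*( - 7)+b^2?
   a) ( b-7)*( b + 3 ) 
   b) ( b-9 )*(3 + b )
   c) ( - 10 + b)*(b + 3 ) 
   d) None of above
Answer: c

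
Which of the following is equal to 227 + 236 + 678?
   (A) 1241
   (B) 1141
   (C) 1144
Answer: B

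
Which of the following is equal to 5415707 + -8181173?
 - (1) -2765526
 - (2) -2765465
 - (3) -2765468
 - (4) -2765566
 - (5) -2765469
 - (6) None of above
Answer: 6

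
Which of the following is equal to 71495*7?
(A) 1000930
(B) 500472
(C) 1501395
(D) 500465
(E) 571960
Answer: D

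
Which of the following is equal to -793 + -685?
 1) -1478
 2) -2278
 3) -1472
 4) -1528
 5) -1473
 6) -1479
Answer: 1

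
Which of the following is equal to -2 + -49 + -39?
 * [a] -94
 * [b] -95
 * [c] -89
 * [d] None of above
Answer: d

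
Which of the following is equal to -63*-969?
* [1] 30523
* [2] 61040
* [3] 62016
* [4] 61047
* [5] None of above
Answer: 4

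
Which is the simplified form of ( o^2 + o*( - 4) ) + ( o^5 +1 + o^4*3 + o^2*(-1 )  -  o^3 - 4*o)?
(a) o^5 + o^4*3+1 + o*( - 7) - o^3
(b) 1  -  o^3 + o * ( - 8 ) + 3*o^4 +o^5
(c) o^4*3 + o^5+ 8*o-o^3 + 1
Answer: b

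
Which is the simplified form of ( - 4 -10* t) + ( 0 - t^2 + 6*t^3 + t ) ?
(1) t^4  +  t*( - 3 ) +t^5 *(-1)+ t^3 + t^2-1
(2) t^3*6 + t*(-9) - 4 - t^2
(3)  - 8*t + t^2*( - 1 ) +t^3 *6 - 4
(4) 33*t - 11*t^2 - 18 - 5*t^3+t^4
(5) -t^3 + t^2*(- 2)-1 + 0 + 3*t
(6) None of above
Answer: 2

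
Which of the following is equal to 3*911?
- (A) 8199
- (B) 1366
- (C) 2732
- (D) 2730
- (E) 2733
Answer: E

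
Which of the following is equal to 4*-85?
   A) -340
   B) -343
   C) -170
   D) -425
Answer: A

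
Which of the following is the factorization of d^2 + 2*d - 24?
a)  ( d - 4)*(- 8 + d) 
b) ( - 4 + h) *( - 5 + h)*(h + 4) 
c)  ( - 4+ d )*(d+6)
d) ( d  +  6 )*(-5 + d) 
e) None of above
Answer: c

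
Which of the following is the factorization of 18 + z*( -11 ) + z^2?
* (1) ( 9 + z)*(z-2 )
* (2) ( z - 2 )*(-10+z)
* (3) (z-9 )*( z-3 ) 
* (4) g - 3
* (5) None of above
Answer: 5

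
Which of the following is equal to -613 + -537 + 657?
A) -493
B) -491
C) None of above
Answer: A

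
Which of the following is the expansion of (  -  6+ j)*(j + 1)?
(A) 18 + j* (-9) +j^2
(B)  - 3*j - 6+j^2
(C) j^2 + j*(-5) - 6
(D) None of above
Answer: C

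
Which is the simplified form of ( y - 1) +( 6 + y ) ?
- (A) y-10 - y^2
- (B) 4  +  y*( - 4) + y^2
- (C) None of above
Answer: C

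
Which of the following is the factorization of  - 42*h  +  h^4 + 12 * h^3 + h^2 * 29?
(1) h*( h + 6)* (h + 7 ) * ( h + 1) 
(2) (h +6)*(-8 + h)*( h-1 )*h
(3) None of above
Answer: 3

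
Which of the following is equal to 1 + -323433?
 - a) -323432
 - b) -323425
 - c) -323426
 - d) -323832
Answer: a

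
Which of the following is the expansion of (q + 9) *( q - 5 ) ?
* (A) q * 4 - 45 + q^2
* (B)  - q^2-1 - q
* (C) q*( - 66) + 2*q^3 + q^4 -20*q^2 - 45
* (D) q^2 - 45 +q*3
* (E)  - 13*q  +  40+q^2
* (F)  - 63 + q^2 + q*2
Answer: A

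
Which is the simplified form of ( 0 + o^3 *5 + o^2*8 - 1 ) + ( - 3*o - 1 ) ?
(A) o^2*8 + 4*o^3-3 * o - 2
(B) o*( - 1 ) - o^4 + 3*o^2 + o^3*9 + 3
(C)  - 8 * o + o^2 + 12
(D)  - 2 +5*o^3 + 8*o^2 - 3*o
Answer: D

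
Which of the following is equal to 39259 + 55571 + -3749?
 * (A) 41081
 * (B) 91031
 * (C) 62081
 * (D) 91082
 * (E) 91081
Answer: E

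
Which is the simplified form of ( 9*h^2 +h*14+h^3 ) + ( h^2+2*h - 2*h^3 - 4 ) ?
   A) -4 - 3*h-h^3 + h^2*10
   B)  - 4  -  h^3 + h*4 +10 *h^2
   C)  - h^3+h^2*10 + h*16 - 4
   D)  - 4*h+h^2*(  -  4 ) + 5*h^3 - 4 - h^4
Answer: C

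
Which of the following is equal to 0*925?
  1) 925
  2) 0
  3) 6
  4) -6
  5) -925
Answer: 2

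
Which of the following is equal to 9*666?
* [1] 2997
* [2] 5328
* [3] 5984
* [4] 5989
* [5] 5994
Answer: 5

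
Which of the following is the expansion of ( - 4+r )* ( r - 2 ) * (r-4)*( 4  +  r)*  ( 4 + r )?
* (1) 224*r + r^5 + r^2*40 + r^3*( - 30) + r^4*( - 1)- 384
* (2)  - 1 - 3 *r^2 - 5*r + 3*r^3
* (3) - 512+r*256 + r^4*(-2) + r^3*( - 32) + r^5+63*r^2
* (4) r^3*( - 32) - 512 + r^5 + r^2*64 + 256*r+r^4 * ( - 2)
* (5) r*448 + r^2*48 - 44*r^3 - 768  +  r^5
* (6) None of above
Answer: 4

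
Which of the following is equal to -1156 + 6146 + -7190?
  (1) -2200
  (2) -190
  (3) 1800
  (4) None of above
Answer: 1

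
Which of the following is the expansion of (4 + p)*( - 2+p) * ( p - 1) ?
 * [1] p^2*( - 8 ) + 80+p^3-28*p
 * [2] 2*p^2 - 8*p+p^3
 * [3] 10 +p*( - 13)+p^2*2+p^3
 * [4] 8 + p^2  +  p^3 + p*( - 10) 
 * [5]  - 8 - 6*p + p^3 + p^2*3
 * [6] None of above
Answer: 4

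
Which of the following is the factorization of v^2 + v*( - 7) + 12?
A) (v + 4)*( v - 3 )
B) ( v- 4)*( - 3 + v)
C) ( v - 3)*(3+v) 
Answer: B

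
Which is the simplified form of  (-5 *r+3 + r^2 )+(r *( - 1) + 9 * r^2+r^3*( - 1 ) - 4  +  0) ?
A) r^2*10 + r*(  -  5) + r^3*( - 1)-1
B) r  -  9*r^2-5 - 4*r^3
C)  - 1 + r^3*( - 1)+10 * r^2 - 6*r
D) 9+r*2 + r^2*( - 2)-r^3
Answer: C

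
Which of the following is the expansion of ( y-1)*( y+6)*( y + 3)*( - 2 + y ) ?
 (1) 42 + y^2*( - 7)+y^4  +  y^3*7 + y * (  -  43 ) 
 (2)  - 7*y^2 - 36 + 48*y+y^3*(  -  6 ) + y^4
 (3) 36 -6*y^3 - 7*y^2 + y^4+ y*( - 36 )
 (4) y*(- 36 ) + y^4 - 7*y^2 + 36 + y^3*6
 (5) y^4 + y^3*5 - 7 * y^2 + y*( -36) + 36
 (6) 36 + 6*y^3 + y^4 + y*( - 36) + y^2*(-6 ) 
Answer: 4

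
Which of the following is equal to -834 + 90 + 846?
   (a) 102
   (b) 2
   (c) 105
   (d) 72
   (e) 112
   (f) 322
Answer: a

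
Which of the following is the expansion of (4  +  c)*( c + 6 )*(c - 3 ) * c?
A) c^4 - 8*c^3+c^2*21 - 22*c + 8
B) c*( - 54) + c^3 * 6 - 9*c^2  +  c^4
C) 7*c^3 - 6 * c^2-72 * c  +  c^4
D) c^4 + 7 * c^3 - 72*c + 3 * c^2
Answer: C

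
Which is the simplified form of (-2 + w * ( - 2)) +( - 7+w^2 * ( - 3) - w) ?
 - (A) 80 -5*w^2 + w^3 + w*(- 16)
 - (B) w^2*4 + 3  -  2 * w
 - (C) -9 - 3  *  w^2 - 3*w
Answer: C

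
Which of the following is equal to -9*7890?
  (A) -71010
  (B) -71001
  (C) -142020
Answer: A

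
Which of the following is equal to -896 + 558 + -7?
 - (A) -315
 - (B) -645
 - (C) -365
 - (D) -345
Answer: D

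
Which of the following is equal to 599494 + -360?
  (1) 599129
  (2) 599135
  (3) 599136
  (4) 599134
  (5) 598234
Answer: 4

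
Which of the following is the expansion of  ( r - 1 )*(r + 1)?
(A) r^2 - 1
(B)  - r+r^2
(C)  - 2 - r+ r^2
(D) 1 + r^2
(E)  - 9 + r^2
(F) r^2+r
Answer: A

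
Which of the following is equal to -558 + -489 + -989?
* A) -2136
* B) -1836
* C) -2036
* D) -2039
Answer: C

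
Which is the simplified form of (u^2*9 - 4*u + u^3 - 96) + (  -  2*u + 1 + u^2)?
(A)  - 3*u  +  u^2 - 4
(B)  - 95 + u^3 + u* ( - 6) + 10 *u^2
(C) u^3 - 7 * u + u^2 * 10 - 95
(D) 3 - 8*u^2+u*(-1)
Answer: B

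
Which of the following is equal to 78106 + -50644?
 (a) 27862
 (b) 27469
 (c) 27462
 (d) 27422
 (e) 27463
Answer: c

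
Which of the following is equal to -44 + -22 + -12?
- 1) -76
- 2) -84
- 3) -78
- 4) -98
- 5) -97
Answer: 3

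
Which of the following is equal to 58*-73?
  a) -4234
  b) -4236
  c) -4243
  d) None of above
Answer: a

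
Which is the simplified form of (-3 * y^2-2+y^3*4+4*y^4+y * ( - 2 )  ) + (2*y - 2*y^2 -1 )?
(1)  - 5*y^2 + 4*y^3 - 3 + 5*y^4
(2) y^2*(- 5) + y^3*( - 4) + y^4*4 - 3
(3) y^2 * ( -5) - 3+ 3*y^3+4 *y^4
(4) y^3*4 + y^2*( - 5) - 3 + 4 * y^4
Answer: 4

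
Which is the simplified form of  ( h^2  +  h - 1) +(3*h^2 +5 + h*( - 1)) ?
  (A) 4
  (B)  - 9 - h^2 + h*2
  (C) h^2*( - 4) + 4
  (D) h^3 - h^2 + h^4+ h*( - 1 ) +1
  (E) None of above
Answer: E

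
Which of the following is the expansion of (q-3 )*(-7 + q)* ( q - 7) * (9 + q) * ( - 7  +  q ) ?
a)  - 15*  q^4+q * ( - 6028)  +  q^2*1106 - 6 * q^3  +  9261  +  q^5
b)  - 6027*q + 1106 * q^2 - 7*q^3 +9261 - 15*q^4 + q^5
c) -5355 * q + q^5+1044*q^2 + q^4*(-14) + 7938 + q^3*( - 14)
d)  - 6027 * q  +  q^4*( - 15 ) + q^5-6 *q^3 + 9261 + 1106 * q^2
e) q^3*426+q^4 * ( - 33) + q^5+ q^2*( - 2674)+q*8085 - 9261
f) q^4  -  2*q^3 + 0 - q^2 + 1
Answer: d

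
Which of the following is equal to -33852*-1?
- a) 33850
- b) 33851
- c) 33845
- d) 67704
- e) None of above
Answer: e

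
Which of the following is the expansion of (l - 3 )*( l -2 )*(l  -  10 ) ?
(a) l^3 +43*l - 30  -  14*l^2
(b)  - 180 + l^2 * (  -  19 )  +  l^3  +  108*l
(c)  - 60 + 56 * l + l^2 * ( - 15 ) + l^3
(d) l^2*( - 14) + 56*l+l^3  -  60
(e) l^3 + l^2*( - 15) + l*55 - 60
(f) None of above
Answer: c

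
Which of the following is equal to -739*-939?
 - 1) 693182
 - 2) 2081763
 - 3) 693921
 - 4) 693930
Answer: 3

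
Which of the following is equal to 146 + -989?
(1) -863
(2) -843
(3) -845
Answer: 2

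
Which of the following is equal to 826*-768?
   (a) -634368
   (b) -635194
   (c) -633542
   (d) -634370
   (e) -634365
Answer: a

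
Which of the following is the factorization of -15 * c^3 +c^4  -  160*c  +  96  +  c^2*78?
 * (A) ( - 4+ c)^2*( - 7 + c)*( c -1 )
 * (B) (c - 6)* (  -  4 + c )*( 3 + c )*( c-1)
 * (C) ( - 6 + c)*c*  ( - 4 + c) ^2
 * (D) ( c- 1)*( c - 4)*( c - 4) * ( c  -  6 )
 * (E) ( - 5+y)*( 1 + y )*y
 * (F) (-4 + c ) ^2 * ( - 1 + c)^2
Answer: D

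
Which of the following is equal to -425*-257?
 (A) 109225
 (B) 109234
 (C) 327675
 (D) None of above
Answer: A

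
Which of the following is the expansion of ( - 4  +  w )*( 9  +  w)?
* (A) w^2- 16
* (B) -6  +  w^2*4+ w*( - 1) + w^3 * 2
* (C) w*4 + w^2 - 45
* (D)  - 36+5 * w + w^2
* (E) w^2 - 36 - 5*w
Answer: D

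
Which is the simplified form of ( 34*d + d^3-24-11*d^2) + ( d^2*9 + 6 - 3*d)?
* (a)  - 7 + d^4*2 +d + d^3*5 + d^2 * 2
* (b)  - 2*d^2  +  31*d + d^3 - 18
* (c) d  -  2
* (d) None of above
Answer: b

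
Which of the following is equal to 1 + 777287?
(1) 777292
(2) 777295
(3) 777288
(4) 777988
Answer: 3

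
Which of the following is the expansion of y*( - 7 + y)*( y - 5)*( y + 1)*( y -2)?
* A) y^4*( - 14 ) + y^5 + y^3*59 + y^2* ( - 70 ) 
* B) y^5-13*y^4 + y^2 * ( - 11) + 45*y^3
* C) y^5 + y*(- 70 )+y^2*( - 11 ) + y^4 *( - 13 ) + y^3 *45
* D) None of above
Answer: C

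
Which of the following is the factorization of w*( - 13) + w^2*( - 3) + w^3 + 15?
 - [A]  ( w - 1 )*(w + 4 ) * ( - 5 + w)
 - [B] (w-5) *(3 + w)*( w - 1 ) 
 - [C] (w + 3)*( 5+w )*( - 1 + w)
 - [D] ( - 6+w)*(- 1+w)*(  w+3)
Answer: B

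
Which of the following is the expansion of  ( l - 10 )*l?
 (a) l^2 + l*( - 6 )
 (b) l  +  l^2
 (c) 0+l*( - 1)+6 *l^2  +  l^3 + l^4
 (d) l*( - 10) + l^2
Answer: d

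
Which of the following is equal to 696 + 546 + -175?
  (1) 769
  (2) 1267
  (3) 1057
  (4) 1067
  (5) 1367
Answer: 4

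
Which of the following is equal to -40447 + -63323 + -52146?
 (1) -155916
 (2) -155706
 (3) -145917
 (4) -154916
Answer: 1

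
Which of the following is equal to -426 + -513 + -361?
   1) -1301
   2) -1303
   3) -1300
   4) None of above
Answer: 3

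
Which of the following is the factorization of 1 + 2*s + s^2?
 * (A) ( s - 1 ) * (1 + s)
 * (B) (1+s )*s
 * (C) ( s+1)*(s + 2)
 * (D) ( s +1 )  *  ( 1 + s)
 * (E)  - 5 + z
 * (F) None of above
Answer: D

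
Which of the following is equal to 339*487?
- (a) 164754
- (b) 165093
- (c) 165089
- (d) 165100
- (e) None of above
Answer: b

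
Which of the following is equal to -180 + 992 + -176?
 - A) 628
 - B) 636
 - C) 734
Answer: B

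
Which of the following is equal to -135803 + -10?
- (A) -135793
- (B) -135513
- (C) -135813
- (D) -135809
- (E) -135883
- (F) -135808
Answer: C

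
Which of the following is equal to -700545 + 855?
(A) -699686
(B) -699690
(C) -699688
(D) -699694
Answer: B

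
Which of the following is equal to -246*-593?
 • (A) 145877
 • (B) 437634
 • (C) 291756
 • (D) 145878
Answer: D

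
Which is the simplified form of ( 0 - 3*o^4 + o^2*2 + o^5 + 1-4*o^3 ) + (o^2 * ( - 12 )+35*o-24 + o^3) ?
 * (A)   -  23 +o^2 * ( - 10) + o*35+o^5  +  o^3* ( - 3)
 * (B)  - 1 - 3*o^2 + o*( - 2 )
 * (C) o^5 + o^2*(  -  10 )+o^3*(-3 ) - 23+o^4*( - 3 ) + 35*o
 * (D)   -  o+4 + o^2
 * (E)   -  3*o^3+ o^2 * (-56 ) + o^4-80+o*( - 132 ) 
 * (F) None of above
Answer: C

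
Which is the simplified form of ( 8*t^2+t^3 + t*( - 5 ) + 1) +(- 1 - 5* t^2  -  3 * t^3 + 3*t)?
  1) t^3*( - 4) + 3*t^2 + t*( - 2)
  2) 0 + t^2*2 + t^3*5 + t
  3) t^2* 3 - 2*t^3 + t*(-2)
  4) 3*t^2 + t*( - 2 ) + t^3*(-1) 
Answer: 3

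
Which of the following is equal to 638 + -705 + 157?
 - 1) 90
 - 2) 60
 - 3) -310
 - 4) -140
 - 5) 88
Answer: 1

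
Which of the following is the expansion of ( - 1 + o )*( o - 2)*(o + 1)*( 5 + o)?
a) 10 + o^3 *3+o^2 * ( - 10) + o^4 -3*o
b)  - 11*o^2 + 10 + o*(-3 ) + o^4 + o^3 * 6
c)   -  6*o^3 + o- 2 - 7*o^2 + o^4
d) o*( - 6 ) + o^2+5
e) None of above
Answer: e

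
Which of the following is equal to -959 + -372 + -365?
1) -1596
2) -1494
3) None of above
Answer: 3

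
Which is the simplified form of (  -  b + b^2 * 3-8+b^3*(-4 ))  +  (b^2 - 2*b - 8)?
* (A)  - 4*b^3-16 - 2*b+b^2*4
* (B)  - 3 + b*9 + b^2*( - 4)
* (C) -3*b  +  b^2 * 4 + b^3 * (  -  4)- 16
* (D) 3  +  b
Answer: C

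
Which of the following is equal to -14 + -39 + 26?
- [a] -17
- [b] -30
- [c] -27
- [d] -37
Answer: c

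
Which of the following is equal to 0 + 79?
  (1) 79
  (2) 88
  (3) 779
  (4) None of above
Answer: 1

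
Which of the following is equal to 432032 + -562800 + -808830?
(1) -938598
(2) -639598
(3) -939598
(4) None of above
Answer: 3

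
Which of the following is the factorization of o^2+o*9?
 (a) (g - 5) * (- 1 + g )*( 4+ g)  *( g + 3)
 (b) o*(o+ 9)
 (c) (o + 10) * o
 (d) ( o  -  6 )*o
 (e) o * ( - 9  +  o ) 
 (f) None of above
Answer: b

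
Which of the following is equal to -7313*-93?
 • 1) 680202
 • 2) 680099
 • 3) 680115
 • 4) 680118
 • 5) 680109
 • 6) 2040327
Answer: 5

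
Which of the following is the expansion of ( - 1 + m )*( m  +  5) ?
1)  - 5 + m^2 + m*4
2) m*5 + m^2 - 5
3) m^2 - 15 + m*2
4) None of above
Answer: 1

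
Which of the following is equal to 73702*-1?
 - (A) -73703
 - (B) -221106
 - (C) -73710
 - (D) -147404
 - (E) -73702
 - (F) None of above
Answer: E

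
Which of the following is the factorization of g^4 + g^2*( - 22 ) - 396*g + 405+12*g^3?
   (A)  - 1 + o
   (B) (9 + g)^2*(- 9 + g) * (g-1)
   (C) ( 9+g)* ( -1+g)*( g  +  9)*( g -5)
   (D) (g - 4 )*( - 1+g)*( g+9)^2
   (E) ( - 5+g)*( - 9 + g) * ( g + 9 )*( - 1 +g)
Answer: C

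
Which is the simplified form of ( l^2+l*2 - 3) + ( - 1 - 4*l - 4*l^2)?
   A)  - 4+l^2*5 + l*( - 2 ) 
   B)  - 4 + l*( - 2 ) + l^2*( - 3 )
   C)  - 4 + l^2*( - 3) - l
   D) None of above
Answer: B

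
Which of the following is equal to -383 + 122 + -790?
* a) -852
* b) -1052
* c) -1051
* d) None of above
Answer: c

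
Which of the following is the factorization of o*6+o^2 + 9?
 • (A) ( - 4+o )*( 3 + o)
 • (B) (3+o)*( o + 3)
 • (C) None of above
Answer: B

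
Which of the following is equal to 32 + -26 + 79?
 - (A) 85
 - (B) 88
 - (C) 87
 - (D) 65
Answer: A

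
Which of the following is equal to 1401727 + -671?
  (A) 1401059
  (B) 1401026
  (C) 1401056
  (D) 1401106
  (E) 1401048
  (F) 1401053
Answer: C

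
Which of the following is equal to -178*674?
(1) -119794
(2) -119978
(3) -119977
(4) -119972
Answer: 4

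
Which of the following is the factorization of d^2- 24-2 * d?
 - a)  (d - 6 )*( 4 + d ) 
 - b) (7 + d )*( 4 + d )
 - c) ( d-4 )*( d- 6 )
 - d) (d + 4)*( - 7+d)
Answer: a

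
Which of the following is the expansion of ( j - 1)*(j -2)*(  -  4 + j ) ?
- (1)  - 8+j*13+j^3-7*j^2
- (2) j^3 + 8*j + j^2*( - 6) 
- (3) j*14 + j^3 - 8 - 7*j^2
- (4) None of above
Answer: 3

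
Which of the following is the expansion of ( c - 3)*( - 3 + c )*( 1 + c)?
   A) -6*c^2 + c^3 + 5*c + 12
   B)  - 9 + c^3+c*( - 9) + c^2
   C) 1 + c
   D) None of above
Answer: D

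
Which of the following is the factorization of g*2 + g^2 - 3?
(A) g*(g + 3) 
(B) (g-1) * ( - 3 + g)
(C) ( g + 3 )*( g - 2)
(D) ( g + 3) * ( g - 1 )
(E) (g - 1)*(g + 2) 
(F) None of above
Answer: D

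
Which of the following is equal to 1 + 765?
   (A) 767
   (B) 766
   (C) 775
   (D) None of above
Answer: B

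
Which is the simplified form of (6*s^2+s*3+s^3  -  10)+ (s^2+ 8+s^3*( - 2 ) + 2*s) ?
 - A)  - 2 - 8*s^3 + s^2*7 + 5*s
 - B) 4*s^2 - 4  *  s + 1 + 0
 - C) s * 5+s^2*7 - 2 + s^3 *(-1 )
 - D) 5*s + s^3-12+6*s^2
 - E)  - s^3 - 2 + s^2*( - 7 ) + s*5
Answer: C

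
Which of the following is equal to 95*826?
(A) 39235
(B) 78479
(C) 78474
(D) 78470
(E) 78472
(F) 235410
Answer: D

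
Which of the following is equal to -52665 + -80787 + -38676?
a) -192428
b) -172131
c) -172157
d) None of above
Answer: d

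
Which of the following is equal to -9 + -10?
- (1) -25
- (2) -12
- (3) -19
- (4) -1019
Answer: 3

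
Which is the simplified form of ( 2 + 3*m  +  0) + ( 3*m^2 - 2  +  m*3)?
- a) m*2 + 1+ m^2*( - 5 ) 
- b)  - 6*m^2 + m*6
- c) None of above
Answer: c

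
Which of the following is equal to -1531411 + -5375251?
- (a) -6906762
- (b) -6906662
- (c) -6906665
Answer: b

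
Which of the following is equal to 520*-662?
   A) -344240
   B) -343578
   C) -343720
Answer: A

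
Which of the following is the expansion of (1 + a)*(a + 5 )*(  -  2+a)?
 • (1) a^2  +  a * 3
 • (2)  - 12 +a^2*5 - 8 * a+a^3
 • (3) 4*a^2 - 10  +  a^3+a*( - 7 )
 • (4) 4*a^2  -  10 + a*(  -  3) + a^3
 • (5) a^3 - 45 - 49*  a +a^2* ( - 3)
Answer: 3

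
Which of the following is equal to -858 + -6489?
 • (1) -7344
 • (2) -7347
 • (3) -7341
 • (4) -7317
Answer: 2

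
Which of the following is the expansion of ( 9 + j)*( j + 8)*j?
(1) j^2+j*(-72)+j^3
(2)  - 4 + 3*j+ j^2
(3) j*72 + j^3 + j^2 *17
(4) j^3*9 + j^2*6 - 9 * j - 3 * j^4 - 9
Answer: 3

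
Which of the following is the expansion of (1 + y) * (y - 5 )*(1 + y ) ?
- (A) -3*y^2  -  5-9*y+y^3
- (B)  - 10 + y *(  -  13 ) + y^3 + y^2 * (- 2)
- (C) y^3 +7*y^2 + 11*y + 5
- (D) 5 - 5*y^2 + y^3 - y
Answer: A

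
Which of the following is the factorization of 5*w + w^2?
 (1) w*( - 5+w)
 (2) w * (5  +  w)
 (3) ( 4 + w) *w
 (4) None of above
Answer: 2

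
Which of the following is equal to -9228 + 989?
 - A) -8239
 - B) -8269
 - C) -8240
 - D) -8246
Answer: A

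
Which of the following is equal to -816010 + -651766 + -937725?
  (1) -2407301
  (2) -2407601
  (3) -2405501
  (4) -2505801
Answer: 3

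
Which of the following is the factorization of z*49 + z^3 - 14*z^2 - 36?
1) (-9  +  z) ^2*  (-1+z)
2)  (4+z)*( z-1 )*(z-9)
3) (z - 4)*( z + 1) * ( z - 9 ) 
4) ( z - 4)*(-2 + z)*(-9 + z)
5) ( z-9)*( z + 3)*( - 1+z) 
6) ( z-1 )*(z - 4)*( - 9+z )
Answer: 6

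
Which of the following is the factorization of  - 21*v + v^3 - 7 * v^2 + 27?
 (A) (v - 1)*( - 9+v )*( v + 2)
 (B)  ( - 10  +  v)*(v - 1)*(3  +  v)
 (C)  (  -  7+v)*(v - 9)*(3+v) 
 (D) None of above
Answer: D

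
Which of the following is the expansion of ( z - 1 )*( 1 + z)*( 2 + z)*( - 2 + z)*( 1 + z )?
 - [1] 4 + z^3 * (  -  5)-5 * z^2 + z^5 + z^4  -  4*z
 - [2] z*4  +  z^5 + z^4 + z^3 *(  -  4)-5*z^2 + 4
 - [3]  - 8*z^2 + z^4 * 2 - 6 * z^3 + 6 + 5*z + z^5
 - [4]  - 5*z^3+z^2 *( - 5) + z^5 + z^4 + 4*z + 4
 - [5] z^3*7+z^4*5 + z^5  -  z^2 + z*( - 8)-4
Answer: 4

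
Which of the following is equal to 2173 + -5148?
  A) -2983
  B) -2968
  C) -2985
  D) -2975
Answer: D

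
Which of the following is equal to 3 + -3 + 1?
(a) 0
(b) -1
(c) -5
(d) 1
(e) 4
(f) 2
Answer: d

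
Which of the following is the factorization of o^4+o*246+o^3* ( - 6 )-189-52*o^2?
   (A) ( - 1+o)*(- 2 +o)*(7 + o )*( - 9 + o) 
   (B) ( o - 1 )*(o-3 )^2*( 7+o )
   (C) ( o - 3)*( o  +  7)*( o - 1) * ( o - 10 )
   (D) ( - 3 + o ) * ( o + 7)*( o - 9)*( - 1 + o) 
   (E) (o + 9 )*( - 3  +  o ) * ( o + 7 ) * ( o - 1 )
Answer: D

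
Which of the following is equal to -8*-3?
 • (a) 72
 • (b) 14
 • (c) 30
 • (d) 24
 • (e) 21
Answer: d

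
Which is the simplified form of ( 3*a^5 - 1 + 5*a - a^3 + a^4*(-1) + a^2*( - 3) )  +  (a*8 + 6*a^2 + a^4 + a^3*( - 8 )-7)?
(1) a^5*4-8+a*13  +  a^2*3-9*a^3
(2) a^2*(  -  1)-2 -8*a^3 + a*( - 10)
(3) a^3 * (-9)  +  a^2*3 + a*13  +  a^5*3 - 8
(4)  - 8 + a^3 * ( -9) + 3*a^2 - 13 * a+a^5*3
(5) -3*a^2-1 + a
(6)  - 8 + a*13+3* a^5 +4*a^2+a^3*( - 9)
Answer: 3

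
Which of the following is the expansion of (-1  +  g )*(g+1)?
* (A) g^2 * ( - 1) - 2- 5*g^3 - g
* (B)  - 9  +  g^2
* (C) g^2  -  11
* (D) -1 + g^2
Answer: D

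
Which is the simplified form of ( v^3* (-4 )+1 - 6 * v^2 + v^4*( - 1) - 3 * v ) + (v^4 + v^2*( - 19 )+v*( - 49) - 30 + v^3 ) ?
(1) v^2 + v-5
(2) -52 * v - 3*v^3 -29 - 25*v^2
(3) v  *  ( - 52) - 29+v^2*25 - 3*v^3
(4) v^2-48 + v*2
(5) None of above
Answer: 2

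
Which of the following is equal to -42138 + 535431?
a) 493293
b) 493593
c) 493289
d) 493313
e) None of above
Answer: a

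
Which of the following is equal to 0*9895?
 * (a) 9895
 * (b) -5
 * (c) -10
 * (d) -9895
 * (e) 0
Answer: e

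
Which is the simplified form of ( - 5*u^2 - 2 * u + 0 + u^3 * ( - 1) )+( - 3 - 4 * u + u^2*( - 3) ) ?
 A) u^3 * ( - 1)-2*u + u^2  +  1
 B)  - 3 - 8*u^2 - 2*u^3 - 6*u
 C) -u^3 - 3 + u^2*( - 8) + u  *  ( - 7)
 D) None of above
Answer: D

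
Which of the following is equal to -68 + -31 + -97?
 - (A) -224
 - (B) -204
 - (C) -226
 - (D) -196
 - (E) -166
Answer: D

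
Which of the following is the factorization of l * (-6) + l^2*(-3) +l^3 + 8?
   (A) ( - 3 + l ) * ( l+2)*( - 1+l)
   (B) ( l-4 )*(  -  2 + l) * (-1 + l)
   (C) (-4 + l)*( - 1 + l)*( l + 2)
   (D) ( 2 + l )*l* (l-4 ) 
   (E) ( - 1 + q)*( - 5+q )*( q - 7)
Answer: C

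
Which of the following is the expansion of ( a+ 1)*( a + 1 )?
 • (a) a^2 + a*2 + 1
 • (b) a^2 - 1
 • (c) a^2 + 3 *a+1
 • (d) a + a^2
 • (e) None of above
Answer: a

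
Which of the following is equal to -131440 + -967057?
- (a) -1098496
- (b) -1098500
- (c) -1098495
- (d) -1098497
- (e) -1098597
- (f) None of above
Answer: d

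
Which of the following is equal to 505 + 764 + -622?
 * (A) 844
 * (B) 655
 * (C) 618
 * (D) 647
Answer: D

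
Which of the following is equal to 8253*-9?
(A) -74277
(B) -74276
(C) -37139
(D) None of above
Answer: A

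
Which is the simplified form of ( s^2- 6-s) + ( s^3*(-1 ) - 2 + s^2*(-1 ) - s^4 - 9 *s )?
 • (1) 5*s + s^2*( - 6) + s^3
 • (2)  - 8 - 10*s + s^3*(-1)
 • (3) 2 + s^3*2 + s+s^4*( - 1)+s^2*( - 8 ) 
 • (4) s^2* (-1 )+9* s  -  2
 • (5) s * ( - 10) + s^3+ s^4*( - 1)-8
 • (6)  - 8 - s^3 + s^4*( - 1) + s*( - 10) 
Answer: 6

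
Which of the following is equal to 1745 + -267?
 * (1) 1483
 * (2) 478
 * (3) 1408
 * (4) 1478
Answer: 4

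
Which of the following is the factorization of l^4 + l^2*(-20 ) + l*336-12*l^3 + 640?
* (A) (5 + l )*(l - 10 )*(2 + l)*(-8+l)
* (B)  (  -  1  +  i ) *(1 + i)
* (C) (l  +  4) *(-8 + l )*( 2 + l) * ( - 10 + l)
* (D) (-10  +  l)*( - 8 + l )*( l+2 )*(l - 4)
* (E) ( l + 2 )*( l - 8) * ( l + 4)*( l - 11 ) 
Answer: C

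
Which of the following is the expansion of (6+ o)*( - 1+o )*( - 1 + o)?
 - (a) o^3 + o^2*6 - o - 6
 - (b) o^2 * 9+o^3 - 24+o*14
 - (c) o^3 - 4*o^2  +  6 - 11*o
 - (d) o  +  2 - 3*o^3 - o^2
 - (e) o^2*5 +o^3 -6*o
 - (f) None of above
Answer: f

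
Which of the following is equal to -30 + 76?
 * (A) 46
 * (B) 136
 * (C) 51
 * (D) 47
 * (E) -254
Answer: A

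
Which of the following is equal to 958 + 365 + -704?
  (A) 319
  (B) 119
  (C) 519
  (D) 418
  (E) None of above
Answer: E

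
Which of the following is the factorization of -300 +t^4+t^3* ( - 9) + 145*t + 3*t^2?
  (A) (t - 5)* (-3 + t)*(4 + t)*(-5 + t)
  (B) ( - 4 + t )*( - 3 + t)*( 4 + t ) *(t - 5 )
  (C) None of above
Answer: A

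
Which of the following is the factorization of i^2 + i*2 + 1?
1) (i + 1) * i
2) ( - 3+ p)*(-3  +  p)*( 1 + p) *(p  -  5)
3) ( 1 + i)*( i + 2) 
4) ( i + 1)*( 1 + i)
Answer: 4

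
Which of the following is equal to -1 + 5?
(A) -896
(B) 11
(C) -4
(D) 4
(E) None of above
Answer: D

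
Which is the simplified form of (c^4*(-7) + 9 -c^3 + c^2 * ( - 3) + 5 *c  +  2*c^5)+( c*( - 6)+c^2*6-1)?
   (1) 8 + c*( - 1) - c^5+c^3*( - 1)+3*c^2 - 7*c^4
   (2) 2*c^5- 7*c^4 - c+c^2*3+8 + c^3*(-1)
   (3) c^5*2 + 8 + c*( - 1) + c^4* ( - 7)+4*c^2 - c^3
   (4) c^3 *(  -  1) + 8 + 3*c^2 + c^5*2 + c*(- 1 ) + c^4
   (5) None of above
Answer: 2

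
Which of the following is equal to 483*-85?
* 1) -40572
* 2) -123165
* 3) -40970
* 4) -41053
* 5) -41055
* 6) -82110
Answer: 5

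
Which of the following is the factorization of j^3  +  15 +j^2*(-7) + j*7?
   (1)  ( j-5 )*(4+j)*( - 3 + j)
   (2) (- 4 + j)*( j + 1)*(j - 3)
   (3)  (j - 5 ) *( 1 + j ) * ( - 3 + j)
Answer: 3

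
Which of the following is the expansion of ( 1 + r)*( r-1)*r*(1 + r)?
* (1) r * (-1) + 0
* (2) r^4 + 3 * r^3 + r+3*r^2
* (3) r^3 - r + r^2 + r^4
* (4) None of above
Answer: 4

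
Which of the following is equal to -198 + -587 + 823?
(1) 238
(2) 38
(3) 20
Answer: 2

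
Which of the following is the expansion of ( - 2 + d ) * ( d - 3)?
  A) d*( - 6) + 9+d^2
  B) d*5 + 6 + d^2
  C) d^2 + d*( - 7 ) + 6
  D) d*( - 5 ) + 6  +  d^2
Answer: D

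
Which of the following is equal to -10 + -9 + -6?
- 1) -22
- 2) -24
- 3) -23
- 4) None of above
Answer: 4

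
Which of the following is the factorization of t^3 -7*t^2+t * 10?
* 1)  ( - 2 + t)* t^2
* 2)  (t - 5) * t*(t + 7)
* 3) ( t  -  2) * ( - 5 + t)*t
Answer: 3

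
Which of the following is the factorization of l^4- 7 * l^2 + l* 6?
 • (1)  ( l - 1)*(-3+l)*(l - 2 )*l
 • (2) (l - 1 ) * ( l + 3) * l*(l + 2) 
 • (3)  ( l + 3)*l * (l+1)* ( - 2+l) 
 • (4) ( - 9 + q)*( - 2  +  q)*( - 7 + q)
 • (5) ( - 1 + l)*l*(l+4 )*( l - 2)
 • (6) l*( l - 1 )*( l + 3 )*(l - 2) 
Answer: 6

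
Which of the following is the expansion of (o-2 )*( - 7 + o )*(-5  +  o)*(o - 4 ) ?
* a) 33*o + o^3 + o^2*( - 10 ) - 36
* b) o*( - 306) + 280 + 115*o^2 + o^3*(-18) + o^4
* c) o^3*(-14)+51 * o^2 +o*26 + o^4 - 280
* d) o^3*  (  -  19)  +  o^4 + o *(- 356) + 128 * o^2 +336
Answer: b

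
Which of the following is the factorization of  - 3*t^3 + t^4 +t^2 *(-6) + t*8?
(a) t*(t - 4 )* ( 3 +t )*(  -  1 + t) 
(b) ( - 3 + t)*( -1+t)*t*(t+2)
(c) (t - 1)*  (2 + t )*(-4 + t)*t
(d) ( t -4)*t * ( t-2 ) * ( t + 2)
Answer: c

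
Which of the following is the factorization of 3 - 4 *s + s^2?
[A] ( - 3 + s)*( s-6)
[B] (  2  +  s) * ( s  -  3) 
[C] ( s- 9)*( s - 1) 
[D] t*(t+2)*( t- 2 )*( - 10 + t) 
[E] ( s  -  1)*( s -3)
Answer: E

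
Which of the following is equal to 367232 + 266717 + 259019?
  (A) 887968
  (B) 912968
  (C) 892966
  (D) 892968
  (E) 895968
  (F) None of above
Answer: D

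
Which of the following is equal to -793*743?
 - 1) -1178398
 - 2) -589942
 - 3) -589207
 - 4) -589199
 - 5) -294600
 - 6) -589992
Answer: 4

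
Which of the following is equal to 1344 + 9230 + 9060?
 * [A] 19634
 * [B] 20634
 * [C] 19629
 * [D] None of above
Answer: A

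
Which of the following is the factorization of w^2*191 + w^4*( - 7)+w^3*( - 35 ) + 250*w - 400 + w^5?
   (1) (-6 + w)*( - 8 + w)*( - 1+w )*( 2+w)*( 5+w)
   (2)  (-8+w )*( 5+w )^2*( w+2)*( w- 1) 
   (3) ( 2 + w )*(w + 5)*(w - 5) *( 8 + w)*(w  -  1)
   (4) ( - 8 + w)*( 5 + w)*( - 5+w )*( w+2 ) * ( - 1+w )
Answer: 4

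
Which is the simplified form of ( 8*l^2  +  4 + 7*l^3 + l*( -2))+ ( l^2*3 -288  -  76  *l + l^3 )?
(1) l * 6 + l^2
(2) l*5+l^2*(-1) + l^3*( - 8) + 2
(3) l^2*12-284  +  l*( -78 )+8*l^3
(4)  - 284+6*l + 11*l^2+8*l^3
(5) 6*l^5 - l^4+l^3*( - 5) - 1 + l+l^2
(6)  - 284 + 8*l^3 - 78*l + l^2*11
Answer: 6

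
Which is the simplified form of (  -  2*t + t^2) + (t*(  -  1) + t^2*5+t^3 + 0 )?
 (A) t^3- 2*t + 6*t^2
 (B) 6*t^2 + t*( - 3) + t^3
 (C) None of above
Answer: B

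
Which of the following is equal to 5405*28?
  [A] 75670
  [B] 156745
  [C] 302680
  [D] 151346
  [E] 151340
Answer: E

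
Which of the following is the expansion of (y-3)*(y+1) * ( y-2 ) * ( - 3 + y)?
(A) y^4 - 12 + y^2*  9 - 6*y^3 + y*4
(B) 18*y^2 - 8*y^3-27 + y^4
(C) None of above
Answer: C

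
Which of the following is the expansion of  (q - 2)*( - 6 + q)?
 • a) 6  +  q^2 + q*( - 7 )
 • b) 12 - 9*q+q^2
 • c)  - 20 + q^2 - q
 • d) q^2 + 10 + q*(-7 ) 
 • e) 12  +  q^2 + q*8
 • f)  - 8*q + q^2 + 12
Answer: f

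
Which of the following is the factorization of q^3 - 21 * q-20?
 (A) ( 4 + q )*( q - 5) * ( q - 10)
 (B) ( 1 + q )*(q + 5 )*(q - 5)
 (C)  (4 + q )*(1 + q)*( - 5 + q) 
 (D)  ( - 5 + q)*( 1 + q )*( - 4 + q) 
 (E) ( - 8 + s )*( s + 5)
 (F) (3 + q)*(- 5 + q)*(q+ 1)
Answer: C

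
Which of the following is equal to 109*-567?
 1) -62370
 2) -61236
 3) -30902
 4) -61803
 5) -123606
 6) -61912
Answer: 4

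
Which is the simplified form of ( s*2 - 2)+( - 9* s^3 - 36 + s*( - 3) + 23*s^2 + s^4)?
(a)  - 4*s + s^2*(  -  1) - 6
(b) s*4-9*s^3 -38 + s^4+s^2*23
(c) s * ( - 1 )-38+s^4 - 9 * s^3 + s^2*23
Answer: c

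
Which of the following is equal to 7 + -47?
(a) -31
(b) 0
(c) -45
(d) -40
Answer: d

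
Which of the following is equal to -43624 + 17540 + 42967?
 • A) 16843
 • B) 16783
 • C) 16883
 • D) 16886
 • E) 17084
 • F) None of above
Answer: C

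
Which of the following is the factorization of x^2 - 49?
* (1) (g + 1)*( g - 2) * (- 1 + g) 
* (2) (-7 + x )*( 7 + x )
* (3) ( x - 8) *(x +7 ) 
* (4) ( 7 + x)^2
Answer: 2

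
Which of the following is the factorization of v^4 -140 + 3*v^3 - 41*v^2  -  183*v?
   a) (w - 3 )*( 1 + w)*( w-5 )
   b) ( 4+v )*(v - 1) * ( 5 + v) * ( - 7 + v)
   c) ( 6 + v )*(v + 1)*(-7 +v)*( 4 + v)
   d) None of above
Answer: d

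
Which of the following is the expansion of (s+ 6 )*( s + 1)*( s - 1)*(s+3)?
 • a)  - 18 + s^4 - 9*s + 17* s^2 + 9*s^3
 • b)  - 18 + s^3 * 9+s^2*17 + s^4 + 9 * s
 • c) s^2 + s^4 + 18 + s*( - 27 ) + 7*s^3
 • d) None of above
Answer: a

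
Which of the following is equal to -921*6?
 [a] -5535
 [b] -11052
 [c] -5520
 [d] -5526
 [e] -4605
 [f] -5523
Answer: d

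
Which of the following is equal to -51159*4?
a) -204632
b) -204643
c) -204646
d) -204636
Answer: d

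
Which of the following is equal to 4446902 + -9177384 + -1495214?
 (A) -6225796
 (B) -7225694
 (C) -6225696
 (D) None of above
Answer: C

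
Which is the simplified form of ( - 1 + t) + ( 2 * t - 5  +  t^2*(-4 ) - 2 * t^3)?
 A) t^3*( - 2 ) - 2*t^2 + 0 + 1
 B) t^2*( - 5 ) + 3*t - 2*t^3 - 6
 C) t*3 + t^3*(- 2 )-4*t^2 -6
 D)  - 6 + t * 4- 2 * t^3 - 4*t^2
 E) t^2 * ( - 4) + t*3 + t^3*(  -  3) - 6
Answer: C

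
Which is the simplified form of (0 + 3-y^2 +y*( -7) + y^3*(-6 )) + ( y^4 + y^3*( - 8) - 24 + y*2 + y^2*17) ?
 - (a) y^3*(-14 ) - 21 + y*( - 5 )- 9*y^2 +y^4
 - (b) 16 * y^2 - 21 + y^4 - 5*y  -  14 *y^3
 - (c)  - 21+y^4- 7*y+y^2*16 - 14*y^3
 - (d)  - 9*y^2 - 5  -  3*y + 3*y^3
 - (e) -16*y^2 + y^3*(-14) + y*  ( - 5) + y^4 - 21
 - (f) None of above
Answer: b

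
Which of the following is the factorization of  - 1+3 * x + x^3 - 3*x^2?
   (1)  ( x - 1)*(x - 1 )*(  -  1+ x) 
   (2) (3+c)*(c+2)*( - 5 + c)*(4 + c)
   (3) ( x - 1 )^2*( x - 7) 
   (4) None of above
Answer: 1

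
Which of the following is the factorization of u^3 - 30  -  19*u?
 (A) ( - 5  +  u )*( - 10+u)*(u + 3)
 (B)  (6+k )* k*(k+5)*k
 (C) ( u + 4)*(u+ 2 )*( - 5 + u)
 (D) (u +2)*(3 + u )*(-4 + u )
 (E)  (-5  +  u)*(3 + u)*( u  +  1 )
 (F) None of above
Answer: F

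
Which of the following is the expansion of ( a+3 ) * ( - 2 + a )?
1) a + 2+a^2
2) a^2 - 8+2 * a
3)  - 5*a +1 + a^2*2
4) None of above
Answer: 4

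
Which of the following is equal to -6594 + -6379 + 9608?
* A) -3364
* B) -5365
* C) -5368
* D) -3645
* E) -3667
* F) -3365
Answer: F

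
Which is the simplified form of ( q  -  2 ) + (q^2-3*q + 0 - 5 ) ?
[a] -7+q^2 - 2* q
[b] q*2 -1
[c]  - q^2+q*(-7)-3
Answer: a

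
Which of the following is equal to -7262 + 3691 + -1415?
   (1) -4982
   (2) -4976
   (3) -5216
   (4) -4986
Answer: 4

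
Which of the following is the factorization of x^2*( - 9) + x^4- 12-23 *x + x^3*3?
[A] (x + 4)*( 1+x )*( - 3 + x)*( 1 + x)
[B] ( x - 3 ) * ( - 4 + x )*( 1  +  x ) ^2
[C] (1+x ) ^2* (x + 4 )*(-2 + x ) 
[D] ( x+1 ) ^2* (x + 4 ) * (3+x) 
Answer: A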